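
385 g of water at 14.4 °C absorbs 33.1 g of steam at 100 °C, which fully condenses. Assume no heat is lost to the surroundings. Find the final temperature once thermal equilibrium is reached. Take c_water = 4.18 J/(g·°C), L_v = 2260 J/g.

T_f ≈ 64.0 °C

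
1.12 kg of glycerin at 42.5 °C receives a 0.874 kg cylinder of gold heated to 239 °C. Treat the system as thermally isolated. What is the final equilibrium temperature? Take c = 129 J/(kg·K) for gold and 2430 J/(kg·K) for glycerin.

With ΣQ=0 the equilibrium temperature is the m·c-weighted mean:
T_f = (112.75*239 + 2721.6*42.5) / (112.75 + 2721.6)
    = 142614 / 2834.3 ≈ 50.32 °C

T_f ≈ 50.3 °C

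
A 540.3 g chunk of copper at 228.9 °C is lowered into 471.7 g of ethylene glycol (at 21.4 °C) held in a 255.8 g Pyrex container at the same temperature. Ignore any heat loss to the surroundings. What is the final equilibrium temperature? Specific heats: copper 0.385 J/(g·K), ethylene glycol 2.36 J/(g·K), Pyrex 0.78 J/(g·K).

Conservation of energy gives ΣQ = 0:
540.3*0.385*(T − 228.9) + 471.7*2.36*(T − 21.4) + 255.8*0.78*(T − 21.4) = 0
(208.02 + 1113.2 + 199.52) T = 208.02*228.9 + 1113.2*21.4 + 199.52*21.4
T = 75707 / 1520.8 = 49.8 °C

T_f ≈ 49.8 °C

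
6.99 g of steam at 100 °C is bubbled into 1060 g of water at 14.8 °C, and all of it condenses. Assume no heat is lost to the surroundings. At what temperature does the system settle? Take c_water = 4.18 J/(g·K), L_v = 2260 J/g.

T_f ≈ 18.9 °C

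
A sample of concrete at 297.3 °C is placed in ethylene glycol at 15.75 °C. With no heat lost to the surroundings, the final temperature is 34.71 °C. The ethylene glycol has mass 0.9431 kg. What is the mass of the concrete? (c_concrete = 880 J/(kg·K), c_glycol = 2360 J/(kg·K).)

m ≈ 0.183 kg

Net heat exchanged in the isolated system is zero:
m×880×(34.71 − 297.3) + 0.9431×2360×(34.71 − 15.75) = 0
-231079 m = -42200
m = -42200/-231079 ≈ 0.1826 kg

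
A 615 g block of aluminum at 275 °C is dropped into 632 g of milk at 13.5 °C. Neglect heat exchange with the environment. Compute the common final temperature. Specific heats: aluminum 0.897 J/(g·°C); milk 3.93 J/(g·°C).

With ΣQ=0 the equilibrium temperature is the m·c-weighted mean:
T_f = (551.65·275 + 2483.8·13.5) / (551.65 + 2483.8)
    = 185236 / 3035.4 ≈ 61.02 °C

T_f ≈ 61.0 °C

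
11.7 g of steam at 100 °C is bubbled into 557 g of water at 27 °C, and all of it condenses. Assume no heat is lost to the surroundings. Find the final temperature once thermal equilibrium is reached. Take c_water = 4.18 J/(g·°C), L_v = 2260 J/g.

T_f ≈ 39.6 °C

Sum of m c ΔT and latent-heat terms is zero:
condense steam: −11.7·2260 = −26442; condensate cools 100→T: 11.7·4.18·(T − 100) = 48.91(T − 100); water warms: 557·4.18·(T − 27) = 2328.3(T − 27)
2377.2 T = 26442 + 4890.6 + 62863 = 94196
T ≈ 39.63 °C, under the boiling point, so the assumption holds.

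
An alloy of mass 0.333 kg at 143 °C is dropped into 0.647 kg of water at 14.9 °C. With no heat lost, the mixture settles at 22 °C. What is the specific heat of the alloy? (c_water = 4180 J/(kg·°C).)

c ≈ 477 J/(kg·°C)

Let T be the final temperature. ΣQ_i = 0:
0.333·c·(22 − 143) + 0.647·4180·(22 − 14.9) = 0
-40.29 c = -19202
c = -19202/-40.29 ≈ 476.6 J/(kg·°C)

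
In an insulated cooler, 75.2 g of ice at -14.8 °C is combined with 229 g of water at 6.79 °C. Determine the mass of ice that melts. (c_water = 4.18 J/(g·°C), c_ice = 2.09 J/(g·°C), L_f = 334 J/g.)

m_melted ≈ 12.5 g

Water can give up m c ΔT = 229·4.18·6.79 = 6499.5 J before reaching 0 °C.
Warming the ice to 0 °C takes 75.2·2.09·14.8 = 2326.1 J, leaving 4173.4 J for melting.
To melt every bit of ice: 75.2·334 = 25117 J.
Since 4173.4 < 25117 J, not all the ice melts; equilibrium is at 0 °C.
m_melted·334 = 4173.4  ⇒  m_melted ≈ 12.5 g.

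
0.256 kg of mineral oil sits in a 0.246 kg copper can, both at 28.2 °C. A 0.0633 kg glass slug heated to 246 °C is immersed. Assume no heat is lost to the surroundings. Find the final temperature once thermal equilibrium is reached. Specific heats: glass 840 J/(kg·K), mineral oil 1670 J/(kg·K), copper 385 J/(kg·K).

T_f ≈ 48.3 °C

With ΣQ=0 the equilibrium temperature is the m·c-weighted mean:
T_f = (53.17*246 + 427.52*28.2 + 94.71*28.2) / (53.17 + 427.52 + 94.71)
    = 27807 / 575.4 ≈ 48.33 °C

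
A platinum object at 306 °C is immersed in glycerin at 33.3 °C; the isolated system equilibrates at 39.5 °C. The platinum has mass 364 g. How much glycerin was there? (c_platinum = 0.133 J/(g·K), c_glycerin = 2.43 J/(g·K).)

|Q_platinum| = |Q_glycerin|:
364·0.133·(306 − 39.5) = m·2.43·(39.5 − 33.3)
15.07 m = 12902  ⇒  m ≈ 856.4 g

m ≈ 856 g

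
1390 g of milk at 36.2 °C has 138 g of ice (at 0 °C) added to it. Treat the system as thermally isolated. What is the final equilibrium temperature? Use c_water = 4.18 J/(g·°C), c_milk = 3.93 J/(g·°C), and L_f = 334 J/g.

Sum of m c ΔT and latent-heat terms is zero:
latent heat to melt: 138·334 = 46092; warm the meltwater: 576.84 T; milk cools: 1390·3.93·(T − 36.2) = 5462.7(T − 36.2)
6039.5 T = 197750 − 46092 = 151658
T ≈ 25.11 °C (positive, so assuming full melt was valid).

T_f ≈ 25.1 °C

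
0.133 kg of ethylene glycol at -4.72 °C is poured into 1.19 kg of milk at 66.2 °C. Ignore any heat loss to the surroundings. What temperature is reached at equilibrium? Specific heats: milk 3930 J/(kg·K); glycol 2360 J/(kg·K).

T_f ≈ 61.7 °C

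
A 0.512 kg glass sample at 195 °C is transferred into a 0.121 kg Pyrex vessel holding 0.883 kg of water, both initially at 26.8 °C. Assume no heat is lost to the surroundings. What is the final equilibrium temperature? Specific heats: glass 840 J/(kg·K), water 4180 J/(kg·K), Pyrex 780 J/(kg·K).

With ΣQ=0 the equilibrium temperature is the m·c-weighted mean:
T_f = (430.08·195 + 3690.9·26.8 + 94.38·26.8) / (430.08 + 3690.9 + 94.38)
    = 185312 / 4215.4 ≈ 43.96 °C

T_f ≈ 44.0 °C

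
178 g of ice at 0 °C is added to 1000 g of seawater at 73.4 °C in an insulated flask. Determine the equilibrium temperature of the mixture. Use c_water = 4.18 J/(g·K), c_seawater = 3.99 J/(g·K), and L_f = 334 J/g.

T_f ≈ 49.3 °C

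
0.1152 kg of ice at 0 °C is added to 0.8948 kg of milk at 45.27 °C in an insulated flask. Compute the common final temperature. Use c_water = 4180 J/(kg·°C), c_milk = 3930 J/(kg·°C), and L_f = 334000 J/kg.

Conservation of energy gives ΣQ = 0:
fusion: m_ice L_f = 0.1152·334000 = 38477; warm the meltwater: 481.54 T; milk: 3516.6(T − 45.27)
3998.1 T = 159195 − 38477 = 120718
T ≈ 30.19 °C (positive, so assuming full melt was valid).

T_f ≈ 30.2 °C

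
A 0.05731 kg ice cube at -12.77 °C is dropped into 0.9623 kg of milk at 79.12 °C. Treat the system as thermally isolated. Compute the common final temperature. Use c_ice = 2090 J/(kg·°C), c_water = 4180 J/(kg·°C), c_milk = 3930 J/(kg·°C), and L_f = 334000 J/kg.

T_f ≈ 69.3 °C

Energy balance with sensible and latent terms:
ice -12.77→0 °C: 0.05731·2090·12.77 = 1529.6
  latent heat to melt: 0.05731·334000 = 19142
  meltwater 0→T: 0.05731·4180·T = 239.56 T
  milk cools: 0.9623·3930·(T − 79.12) = 3781.8(T − 79.12)
4021.4 T = 299219 − 20671 = 278548
T ≈ 69.27 °C (positive, so assuming full melt was valid).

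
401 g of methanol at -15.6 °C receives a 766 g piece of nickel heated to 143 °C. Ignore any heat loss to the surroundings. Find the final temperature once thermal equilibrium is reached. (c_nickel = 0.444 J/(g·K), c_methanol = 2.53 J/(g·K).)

T_f ≈ 24.2 °C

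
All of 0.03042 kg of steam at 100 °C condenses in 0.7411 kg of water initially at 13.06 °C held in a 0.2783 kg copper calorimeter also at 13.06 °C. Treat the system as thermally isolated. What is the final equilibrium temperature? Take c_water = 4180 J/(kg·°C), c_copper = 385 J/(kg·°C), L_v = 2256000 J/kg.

Energy conservation, ΣQ = 0:
condense steam: −0.03042·2256000 = −68628
  condensed water 100 °C→T: 127.16(T − 100)
  original water: 3097.8(T − 13.06)
  cup: 107.15(T − 13.06)
3332.1 T = 68628 + 12716 + 41857 = 123200
T ≈ 36.97 °C, under the boiling point, so the assumption holds.

T_f ≈ 37.0 °C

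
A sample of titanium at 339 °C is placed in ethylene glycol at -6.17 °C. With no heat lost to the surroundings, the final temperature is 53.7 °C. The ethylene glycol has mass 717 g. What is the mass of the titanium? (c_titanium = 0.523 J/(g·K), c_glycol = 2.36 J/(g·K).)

m ≈ 679 g

|Q_titanium| = |Q_glycol|:
m·0.523·(339 − 53.7) = 717·2.36·(53.7 − (-6.17))
149.21 m = 101307  ⇒  m ≈ 678.9 g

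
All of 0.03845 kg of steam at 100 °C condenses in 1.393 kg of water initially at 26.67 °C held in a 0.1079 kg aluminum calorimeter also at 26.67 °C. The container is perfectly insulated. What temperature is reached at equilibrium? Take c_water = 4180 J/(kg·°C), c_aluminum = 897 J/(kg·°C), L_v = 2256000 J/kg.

T_f ≈ 42.9 °C

Setting the total heat transfer to zero:
latent heat released on condensation: 0.03845·2256000 = 86743; condensed water 100 °C→T: 160.72(T − 100); water warms: 1.393·4180·(T − 26.67) = 5822.7(T − 26.67); cup: 96.79(T − 26.67)
6080.2 T = 86743 + 16072 + 157874 = 260689
T ≈ 42.87 °C (< 100 °C, so full condensation is consistent).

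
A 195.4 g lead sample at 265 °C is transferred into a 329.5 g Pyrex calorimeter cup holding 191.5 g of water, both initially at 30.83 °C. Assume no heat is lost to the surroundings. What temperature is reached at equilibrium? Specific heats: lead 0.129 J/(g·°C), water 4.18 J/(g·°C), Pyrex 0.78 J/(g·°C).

T_f ≈ 36.3 °C

Energy conservation, ΣQ = 0:
195.4·0.129·(T − 265) + 191.5·4.18·(T − 30.83) + 329.5·0.78·(T − 30.83) = 0
25.21(T − 265) + 800.47(T − 30.83) + 257.01(T − 30.83) = 0
1082.7 T = 39282
T = 39282 / 1082.7 = 36.3 °C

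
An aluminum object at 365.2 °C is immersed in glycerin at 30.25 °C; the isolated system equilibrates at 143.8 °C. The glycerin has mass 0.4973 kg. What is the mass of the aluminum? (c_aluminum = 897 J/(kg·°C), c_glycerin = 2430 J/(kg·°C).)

m ≈ 0.691 kg

Setting the total heat transfer to zero:
m·897·(143.8 − 365.2) + 0.4973·2430·(143.8 − 30.25) = 0
-198596 m = -137218
m = -137218/-198596 ≈ 0.6909 kg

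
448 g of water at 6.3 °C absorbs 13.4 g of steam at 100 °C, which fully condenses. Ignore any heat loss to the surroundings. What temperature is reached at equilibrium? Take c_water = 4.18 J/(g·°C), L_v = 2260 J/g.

T_f ≈ 24.7 °C

Setting the total heat transfer to zero:
steam→water at 100 °C releases m L_v = 13.4·2260 = 30284
  condensate cools 100→T: 13.4·4.18·(T − 100) = 56.01(T − 100)
  original water: 1872.6(T − 6.3)
1928.7 T = 30284 + 5601.2 + 11798 = 47683
T ≈ 24.72 °C (< 100 °C, so full condensation is consistent).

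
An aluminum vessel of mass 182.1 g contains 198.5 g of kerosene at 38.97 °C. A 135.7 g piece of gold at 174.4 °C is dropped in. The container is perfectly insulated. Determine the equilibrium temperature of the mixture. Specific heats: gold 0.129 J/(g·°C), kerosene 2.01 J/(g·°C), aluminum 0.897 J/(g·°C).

Conservation of energy gives ΣQ = 0:
135.7×0.129×(T − 174.4) + 198.5×2.01×(T − 38.97) + 182.1×0.897×(T − 38.97) = 0
(17.51 + 398.98 + 163.34) T = 17.51×174.4 + 398.98×38.97 + 163.34×38.97
T = 24967 / 579.83 = 43.1 °C

T_f ≈ 43.1 °C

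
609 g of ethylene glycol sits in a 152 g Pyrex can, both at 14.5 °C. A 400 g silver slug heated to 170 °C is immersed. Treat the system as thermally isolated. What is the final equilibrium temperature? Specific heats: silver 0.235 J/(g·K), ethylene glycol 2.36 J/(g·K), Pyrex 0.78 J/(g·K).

T_f ≈ 23.4 °C

T_f is the heat-capacity-weighted average of the initial temperatures:
T_f = (94*170 + 1437.2*14.5 + 118.56*14.5) / (94 + 1437.2 + 118.56)
    = 38539 / 1649.8 ≈ 23.36 °C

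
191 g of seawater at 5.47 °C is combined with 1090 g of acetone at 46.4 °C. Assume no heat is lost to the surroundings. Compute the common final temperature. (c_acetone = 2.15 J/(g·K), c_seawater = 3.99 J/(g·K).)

T_f ≈ 36.4 °C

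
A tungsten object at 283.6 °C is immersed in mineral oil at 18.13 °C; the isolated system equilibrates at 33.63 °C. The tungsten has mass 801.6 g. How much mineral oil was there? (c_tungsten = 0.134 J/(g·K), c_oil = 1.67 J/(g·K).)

Net heat exchanged in the isolated system is zero:
801.6×0.134×(33.63 − 283.6) + m×1.67×(33.63 − 18.13) = 0
25.89 m = 26850
m = 26850/25.89 ≈ 1037 g

m ≈ 1040 g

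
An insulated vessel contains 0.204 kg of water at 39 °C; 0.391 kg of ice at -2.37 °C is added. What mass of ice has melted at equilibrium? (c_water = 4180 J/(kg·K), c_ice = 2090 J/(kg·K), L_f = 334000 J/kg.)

Cooling the water to 0 °C releases 0.204×4180×39 = 33256 J.
Warming the ice to 0 °C takes 0.391×2090×2.37 = 1936.7 J, leaving 31319 J for melting.
To melt every bit of ice: 0.391×334000 = 130594 J.
That's not enough to melt it all — equilibrium is at 0 °C with ice remaining.
m_melted×334000 = 31319  ⇒  m_melted ≈ 0.09377 kg.

m_melted ≈ 0.0938 kg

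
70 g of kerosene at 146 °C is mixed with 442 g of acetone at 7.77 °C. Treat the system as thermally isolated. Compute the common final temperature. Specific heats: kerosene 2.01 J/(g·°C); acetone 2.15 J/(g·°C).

T_f ≈ 25.6 °C

Set heat shed by the hot body equal to heat absorbed by the cold body:
70×2.01×(146 − T) = 442×2.15×(T − 7.77)
140.7(146 − T) = 950.3(T − 7.77)
1091 T = 27926  ⇒  T ≈ 25.60 °C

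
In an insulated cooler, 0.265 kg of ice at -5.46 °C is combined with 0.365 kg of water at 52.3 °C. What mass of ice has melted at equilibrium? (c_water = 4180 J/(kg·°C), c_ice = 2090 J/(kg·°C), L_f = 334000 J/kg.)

m_melted ≈ 0.23 kg

Water can give up m c ΔT = 0.365·4180·52.3 = 79794 J before reaching 0 °C.
Of that, 0.265·2090·5.46 = 3024 J goes to bring the ice to 0 °C, leaving 76770 J.
To melt every bit of ice: 0.265·334000 = 88510 J.
76770 J < 88510 J, so only part of the ice melts and the system sits at 0 °C.
m_melted·334000 = 76770  ⇒  m_melted ≈ 0.2299 kg.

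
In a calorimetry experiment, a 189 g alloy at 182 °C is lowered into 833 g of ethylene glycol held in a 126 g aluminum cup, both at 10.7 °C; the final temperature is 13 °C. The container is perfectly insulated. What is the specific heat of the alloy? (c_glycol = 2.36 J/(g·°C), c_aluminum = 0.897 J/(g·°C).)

c ≈ 0.15 J/(g·°C)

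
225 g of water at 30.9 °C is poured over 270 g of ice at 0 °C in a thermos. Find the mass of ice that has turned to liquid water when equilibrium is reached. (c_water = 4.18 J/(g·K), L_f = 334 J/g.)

m_melted ≈ 87 g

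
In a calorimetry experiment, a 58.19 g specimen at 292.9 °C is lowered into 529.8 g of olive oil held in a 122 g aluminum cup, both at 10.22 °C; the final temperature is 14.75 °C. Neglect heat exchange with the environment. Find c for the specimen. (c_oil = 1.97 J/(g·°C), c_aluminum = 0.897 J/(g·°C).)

c ≈ 0.323 J/(g·°C)

Energy conservation, ΣQ = 0:
58.19×c×(14.75 − 292.9) + 529.8×1.97×(14.75 − 10.22) + 122×0.897×(14.75 − 10.22) = 0
-16186 c = -5223.7
c = -5223.7/-16186 ≈ 0.3227 J/(g·°C)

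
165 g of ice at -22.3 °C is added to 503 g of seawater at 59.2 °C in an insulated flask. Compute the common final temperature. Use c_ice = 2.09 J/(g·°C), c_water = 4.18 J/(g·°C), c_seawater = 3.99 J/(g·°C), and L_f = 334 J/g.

Net heat exchanged in the isolated system is zero:
ice -22.3→0 °C: 165·2.09·22.3 = 7690.2
  fusion: m_ice L_f = 165·334 = 55110
  meltwater 0→T: 165·4.18·T = 689.7 T
  seawater cools: 503·3.99·(T − 59.2) = 2007(T − 59.2)
2696.7 T = 118813 − 62800 = 56012
T ≈ 20.77 °C — above 0 °C, consistent with complete melting.

T_f ≈ 20.8 °C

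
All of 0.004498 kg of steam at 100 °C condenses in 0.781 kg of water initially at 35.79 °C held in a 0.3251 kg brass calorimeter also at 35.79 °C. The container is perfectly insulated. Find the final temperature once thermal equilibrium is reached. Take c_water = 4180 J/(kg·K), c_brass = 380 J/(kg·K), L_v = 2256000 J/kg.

Energy conservation, ΣQ = 0:
steam→water at 100 °C releases m L_v = 0.004498·2256000 = 10147
  condensed water 100 °C→T: 18.8(T − 100)
  original water: 3264.6(T − 35.79)
  cup: 123.54(T − 35.79)
3406.9 T = 10147 + 1880.2 + 121261 = 133288
T ≈ 39.12 °C (< 100 °C, so full condensation is consistent).

T_f ≈ 39.1 °C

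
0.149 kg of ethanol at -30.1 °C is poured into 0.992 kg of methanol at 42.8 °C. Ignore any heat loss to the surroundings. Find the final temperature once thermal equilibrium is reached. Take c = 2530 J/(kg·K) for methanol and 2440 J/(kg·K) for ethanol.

Setting the total heat transfer to zero:
0.992*2530*(T − 42.8) + 0.149*2440*(T − (-30.1)) = 0
2873.3 T = 96475
T = 96475 / 2873.3 = 33.6 °C

T_f ≈ 33.6 °C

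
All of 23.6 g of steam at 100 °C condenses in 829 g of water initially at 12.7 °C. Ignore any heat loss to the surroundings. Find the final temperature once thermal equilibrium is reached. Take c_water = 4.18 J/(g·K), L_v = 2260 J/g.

Sum of m c ΔT and latent-heat terms is zero:
condense steam: −23.6·2260 = −53336
  condensed water 100 °C→T: 98.65(T − 100)
  original water: 3465.2(T − 12.7)
3563.9 T = 53336 + 9864.8 + 44008 = 107209
T ≈ 30.08 °C, under the boiling point, so the assumption holds.

T_f ≈ 30.1 °C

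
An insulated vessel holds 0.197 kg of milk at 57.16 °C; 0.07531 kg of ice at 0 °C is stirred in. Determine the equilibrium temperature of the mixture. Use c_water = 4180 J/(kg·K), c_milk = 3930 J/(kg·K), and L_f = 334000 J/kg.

Energy conservation, ΣQ = 0:
latent heat to melt: 0.07531×334000 = 25154; warm the meltwater: 314.8 T; milk: 774.21(T − 57.16)
1089 T = 44254 − 25154 = 19100
T ≈ 17.54 °C (positive, so assuming full melt was valid).

T_f ≈ 17.5 °C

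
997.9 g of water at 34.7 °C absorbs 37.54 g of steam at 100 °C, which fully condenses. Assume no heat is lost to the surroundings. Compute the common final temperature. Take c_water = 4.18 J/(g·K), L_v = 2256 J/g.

T_f ≈ 56.6 °C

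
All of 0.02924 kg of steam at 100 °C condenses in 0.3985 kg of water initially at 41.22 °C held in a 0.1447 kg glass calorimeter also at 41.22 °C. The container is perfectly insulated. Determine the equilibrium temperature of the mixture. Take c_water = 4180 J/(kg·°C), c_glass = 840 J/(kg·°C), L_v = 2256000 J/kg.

T_f ≈ 79.5 °C

Sum of m c ΔT and latent-heat terms is zero:
condense steam: −0.02924·2256000 = −65965; condensed water 100 °C→T: 122.22(T − 100); original water: 1665.7(T − 41.22); glass cup: 0.1447·840·(T − 41.22) = 121.55(T − 41.22)
1909.5 T = 65965 + 12222 + 73672 = 151859
T ≈ 79.53 °C (< 100 °C, so full condensation is consistent).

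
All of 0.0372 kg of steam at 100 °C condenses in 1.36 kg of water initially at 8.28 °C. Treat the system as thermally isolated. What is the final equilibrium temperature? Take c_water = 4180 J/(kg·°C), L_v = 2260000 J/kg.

Conservation of energy gives ΣQ = 0:
condense steam: −0.0372×2260000 = −84072; condensate cools 100→T: 0.0372×4180×(T − 100) = 155.5(T − 100); water warms: 1.36×4180×(T − 8.28) = 5684.8(T − 8.28)
5840.3 T = 84072 + 15550 + 47070 = 146692
T ≈ 25.12 °C, under the boiling point, so the assumption holds.

T_f ≈ 25.1 °C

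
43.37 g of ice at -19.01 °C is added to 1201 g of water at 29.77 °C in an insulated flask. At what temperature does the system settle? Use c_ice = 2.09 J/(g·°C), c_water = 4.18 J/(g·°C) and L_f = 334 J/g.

Net heat exchanged in the isolated system is zero:
ice -19.01→0 °C: 43.37×2.09×19.01 = 1723.1
  latent heat to melt: 43.37×334 = 14486
  meltwater 0→T: 43.37×4.18×T = 181.29 T
  water cools: 1201×4.18×(T − 29.77) = 5020.2(T − 29.77)
5201.5 T = 149451 − 16209 = 133242
T ≈ 25.62 °C — above 0 °C, consistent with complete melting.

T_f ≈ 25.6 °C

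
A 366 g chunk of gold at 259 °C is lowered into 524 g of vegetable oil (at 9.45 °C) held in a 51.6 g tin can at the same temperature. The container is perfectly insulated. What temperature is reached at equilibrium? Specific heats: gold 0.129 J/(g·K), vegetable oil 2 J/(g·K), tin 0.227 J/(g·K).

T_f ≈ 20.1 °C

With ΣQ=0 the equilibrium temperature is the m·c-weighted mean:
T_f = (47.21·259 + 1048·9.45 + 11.71·9.45) / (47.21 + 1048 + 11.71)
    = 22243 / 1106.9 ≈ 20.09 °C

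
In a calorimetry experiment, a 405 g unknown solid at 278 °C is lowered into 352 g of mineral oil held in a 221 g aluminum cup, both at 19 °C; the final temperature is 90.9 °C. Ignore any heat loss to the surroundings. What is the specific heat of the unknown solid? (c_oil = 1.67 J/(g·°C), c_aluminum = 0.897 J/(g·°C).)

Conservation of energy gives ΣQ = 0:
405·c·(90.9 − 278) + 352·1.67·(90.9 − 19) + 221·0.897·(90.9 − 19) = 0
-75776 c = -56519
c = -56519/-75776 ≈ 0.7459 J/(g·°C)

c ≈ 0.746 J/(g·°C)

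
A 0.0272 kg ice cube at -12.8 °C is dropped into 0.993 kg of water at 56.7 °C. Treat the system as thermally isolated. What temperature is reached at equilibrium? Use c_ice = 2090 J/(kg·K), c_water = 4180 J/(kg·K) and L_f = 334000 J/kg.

T_f ≈ 52.9 °C

Let T be the final temperature. ΣQ_i = 0:
warm ice to 0 °C: 0.0272·2090·(0 − (-12.8)) = 727.65; fusion: m_ice L_f = 0.0272·334000 = 9084.8; meltwater 0→T: 0.0272·4180·T = 113.7 T; water cools: 0.993·4180·(T − 56.7) = 4150.7(T − 56.7)
4264.4 T = 235347 − 9812.5 = 225535
T ≈ 52.89 °C. Since T > 0 °C, the all-ice-melts assumption holds.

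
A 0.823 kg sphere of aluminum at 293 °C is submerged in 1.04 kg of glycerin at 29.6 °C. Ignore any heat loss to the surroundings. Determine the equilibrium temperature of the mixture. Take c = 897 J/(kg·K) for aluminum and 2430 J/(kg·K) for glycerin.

|Q_aluminum| = |Q_glycerin|:
0.823·897·(293 − T) = 1.04·2430·(T − 29.6)
738.23(293 − T) = 2527.2(T − 29.6)
3265.4 T = 291107  ⇒  T ≈ 89.15 °C

T_f ≈ 89.1 °C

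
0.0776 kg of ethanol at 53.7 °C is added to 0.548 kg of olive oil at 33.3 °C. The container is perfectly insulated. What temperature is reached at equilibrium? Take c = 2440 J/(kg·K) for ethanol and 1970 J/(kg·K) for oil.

T_f ≈ 36.3 °C

With ΣQ=0 the equilibrium temperature is the m·c-weighted mean:
T_f = (189.34*53.7 + 1079.6*33.3) / (189.34 + 1079.6)
    = 46117 / 1268.9 ≈ 36.34 °C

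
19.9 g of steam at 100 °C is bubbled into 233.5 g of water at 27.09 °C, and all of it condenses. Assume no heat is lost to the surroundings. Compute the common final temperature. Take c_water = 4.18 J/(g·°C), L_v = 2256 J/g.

Setting the total heat transfer to zero:
latent heat released on condensation: 19.9·2256 = 44894
  condensate cools 100→T: 19.9·4.18·(T − 100) = 83.18(T − 100)
  water warms: 233.5·4.18·(T − 27.09) = 976.03(T − 27.09)
1059.2 T = 44894 + 8318.2 + 26441 = 79653
T ≈ 75.20 °C (< 100 °C, so full condensation is consistent).

T_f ≈ 75.2 °C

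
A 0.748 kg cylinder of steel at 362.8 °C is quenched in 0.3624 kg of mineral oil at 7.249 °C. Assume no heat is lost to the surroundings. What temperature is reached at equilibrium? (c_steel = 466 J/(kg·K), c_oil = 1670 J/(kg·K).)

T_f ≈ 137.2 °C

|Q_steel| = |Q_oil|:
0.748*466*(362.8 − T) = 0.3624*1670*(T − 7.249)
348.57(362.8 − T) = 605.21(T − 7.249)
953.78 T = 130848  ⇒  T ≈ 137.19 °C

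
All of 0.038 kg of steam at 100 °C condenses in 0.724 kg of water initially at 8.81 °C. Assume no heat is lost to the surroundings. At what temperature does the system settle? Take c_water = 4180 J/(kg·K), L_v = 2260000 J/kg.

T_f ≈ 40.3 °C

Taking heat into each body as positive, Σ m c ΔT = 0:
latent heat released on condensation: 0.038×2260000 = 85880; condensate cools 100→T: 0.038×4180×(T − 100) = 158.84(T − 100); original water: 3026.3(T − 8.81)
3185.2 T = 85880 + 15884 + 26662 = 128426
T ≈ 40.32 °C (< 100 °C, so full condensation is consistent).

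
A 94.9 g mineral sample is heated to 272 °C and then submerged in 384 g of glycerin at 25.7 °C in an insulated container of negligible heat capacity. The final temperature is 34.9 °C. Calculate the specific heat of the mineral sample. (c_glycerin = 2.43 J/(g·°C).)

c ≈ 0.382 J/(g·°C)

Energy conservation, ΣQ = 0:
94.9·c·(34.9 − 272) + 384·2.43·(34.9 − 25.7) = 0
-22501 c = -8584.7
c = -8584.7/-22501 ≈ 0.3815 J/(g·°C)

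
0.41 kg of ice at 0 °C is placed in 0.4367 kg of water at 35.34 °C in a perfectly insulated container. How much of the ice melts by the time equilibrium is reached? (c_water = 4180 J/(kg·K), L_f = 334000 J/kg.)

m_melted ≈ 0.193 kg

Water can give up m c ΔT = 0.4367×4180×35.34 = 64510 J before reaching 0 °C.
To melt every bit of ice: 0.41×334000 = 136940 J.
Since 64510 < 136940 J, not all the ice melts; equilibrium is at 0 °C.
m_melt = 64510 / L_f = 0.1931 kg.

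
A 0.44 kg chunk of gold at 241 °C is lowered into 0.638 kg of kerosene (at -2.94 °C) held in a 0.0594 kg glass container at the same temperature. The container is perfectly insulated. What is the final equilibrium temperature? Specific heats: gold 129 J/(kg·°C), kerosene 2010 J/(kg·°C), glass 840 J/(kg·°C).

T_f = Σ m_i c_i T_i / Σ m_i c_i:
T_f = (56.76*241 + 1282.4*(-2.94) + 49.9*(-2.94)) / (56.76 + 1282.4 + 49.9)
    = 9762.3 / 1389 ≈ 7.03 °C

T_f ≈ 7.0 °C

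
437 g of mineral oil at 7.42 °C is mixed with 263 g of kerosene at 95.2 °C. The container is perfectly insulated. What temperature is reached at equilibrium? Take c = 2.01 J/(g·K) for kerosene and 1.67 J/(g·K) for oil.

T_f ≈ 44.3 °C

Let T be the final temperature. ΣQ_i = 0:
263×2.01×(T − 95.2) + 437×1.67×(T − 7.42) = 0
528.63(T − 95.2) + 729.79(T − 7.42) = 0
1258.4 T = 55741
T = 55741 / 1258.4 = 44.3 °C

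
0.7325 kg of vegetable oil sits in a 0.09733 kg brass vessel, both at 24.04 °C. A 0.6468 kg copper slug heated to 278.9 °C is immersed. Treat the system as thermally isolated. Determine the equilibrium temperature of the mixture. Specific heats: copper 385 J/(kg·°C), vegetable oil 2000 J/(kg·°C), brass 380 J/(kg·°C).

T_f ≈ 60.3 °C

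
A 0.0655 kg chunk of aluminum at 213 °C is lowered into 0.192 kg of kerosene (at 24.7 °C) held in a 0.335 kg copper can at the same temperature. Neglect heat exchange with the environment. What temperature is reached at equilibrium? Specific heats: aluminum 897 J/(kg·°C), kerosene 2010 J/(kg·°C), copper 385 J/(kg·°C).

Energy conservation, ΣQ = 0:
0.0655·897·(T − 213) + 0.192·2010·(T − 24.7) + 0.335·385·(T − 24.7) = 0
58.75(T − 213) + 385.92(T − 24.7) + 128.97(T − 24.7) = 0
(58.75 + 385.92 + 128.97) T = 58.75·213 + 385.92·24.7 + 128.97·24.7
T ≈ 43.99 °C

T_f ≈ 44.0 °C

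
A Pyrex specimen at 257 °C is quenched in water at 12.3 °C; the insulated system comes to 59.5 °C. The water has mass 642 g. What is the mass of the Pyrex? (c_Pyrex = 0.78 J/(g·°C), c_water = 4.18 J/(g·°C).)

m ≈ 822 g

Heat lost by the Pyrex = heat gained by the water:
m·0.78·(257 − 59.5) = 642·4.18·(59.5 − 12.3)
154.05 m = 126664  ⇒  m ≈ 822.2 g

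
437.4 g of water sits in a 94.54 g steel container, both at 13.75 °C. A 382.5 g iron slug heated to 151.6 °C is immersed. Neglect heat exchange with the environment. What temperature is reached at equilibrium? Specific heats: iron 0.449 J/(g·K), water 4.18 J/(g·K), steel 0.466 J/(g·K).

T_f ≈ 25.3 °C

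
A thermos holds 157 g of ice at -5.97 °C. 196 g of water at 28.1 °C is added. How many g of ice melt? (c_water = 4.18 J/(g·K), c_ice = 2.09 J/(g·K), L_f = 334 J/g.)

m_melted ≈ 63.1 g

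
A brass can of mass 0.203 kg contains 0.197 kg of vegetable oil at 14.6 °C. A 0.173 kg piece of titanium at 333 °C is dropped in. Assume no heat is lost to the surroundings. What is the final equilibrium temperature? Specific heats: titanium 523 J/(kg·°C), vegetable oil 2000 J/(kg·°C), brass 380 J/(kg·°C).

T_f is the heat-capacity-weighted average of the initial temperatures:
T_f = (90.48·333 + 394·14.6 + 77.14·14.6) / (90.48 + 394 + 77.14)
    = 37008 / 561.62 ≈ 65.90 °C

T_f ≈ 65.9 °C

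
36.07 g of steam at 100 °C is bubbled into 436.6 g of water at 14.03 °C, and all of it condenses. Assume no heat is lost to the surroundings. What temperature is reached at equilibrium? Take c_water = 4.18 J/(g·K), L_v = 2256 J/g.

Energy balance with sensible and latent terms:
condense steam: −36.07·2256 = −81374; condensate cools 100→T: 36.07·4.18·(T − 100) = 150.77(T − 100); water warms: 436.6·4.18·(T − 14.03) = 1825(T − 14.03)
1975.8 T = 81374 + 15077 + 25605 = 122056
T ≈ 61.78 °C (< 100 °C, so full condensation is consistent).

T_f ≈ 61.8 °C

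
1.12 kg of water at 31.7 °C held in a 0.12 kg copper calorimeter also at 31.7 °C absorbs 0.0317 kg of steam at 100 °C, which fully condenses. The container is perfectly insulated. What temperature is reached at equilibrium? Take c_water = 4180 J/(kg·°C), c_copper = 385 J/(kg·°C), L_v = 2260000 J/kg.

T_f ≈ 48.3 °C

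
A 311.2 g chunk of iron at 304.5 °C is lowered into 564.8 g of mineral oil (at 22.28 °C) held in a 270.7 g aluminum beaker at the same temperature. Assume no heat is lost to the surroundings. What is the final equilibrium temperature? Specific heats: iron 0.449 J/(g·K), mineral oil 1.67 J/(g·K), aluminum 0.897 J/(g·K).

Setting the total heat transfer to zero:
311.2×0.449×(T − 304.5) + 564.8×1.67×(T − 22.28) + 270.7×0.897×(T − 22.28) = 0
139.73(T − 304.5) + 943.22(T − 22.28) + 242.82(T − 22.28) = 0
1325.8 T = 68972
T = 68972 / 1325.8 = 52 °C

T_f ≈ 52.0 °C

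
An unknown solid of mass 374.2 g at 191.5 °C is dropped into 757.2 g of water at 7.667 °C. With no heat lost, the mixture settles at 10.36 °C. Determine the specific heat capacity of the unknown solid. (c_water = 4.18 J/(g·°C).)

c ≈ 0.126 J/(g·°C)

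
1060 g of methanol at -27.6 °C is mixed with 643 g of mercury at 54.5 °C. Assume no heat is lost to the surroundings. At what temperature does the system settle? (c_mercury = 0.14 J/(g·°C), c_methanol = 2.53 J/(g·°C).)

T_f ≈ -24.9 °C

|Q_mercury| = |Q_methanol|:
643*0.14*(54.5 − T) = 1060*2.53*(T − (-27.6))
90.02(54.5 − T) = 2681.8(T − (-27.6))
2771.8 T = -69112  ⇒  T ≈ -24.93 °C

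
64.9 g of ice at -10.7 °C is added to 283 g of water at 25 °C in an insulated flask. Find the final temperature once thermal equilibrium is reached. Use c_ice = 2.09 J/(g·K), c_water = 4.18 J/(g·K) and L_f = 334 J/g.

Setting the total heat transfer to zero:
warm ice to 0 °C: 64.9·2.09·(0 − (-10.7)) = 1451.4
  fusion: m_ice L_f = 64.9·334 = 21677
  warm the meltwater: 271.28 T
  water: 1182.9(T − 25)
1454.2 T = 29573 − 23128 = 6445.5
T ≈ 4.43 °C — above 0 °C, consistent with complete melting.

T_f ≈ 4.4 °C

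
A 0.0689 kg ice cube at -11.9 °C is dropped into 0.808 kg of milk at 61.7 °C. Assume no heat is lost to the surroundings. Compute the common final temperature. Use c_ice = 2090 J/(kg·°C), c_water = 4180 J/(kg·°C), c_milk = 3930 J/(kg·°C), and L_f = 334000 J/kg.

T_f ≈ 49.4 °C

Energy conservation, ΣQ = 0:
warm ice to 0 °C: 0.0689·2090·(0 − (-11.9)) = 1713.6; melt ice: 0.0689·334000 = 23013; warm the meltwater: 288 T; milk: 3175.4(T − 61.7)
3463.4 T = 195925 − 24726 = 171198
T ≈ 49.43 °C (positive, so assuming full melt was valid).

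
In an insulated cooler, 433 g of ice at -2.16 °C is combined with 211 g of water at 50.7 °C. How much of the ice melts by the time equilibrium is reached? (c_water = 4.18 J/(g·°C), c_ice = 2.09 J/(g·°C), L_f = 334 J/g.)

Heat available from the water dropping to 0 °C: 211·4.18·50.7 = 44716 J.
Warming the ice to 0 °C takes 433·2.09·2.16 = 1954.7 J, leaving 42762 J for melting.
Melting all 433 g of ice would need 433·334 = 144622 J.
42762 J < 144622 J, so only part of the ice melts and the system sits at 0 °C.
m_melt = 42762 / L_f = 128 g.

m_melted ≈ 128 g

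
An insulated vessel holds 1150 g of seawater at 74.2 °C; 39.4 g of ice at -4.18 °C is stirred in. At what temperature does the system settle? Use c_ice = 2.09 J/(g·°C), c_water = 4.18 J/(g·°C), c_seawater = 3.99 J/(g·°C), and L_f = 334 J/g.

Heat gained plus heat lost sum to zero:
warm ice to 0 °C: 39.4×2.09×(0 − (-4.18)) = 344.21
  melt ice: 39.4×334 = 13160
  meltwater 0→T: 39.4×4.18×T = 164.69 T
  seawater: 4588.5(T − 74.2)
4753.2 T = 340467 − 13504 = 326963
T ≈ 68.79 °C (positive, so assuming full melt was valid).

T_f ≈ 68.8 °C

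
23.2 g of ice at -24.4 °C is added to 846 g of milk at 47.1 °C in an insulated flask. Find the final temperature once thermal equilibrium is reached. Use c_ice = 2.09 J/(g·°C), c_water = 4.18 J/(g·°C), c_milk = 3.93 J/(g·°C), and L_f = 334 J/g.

T_f ≈ 43.2 °C

Heat gained plus heat lost sum to zero:
warm ice to 0 °C: 23.2·2.09·(0 − (-24.4)) = 1183.1
  fusion: m_ice L_f = 23.2·334 = 7748.8
  warm the meltwater: 96.98 T
  milk: 3324.8(T − 47.1)
3421.8 T = 156597 − 8931.9 = 147665
T ≈ 43.15 °C — above 0 °C, consistent with complete melting.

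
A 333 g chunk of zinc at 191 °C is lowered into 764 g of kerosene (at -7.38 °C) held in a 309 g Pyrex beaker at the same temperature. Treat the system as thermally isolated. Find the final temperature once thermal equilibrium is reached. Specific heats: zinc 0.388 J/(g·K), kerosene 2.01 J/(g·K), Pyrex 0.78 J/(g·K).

Net heat exchanged in the isolated system is zero:
333*0.388*(T − 191) + 764*2.01*(T − (-7.38)) + 309*0.78*(T − (-7.38)) = 0
(129.2 + 1535.6 + 241.02) T = 129.2*191 + 1535.6*(-7.38) + 241.02*(-7.38)
T = 11566/1905.9 ≈ 6.07 °C

T_f ≈ 6.1 °C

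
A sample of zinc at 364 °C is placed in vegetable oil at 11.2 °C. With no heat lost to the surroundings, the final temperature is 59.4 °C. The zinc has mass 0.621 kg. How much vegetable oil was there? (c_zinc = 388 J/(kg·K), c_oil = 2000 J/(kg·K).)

Heat lost by the zinc = heat gained by the oil:
0.621×388×(364 − 59.4) = m×2000×(59.4 − 11.2)
96400 m = 73393  ⇒  m ≈ 0.7613 kg

m ≈ 0.761 kg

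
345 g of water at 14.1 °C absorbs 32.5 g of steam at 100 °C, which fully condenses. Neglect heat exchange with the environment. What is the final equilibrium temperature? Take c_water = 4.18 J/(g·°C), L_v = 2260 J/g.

T_f ≈ 68.0 °C

Heat gained plus heat lost sum to zero:
condense steam: −32.5×2260 = −73450
  condensed water 100 °C→T: 135.85(T − 100)
  original water: 1442.1(T − 14.1)
1577.9 T = 73450 + 13585 + 20334 = 107369
T ≈ 68.04 °C — below 100 °C, confirming all the steam condensed.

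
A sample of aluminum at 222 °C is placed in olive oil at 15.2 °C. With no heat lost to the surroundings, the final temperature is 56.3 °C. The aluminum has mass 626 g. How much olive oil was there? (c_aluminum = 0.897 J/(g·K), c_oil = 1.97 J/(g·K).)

m ≈ 1150 g

Heat lost by the aluminum = heat gained by the oil:
626×0.897×(222 − 56.3) = m×1.97×(56.3 − 15.2)
80.97 m = 93044  ⇒  m ≈ 1149 g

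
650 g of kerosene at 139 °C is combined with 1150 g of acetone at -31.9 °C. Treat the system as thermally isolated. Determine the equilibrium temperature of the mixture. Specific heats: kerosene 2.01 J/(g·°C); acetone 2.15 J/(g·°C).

T_f ≈ 27.2 °C

With ΣQ=0 the equilibrium temperature is the m·c-weighted mean:
T_f = (1306.5·139 + 2472.5·(-31.9)) / (1306.5 + 2472.5)
    = 102731 / 3779 ≈ 27.18 °C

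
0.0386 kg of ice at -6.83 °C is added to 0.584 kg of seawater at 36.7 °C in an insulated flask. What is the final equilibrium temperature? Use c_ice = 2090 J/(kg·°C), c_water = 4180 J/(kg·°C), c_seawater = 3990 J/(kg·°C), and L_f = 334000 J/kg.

Energy balance with sensible and latent terms:
ice -6.83→0 °C: 0.0386·2090·6.83 = 551
  latent heat to melt: 0.0386·334000 = 12892
  warm the meltwater: 161.35 T
  seawater cools: 0.584·3990·(T − 36.7) = 2330.2(T − 36.7)
2491.5 T = 85517 − 13443 = 72073
T ≈ 28.93 °C (positive, so assuming full melt was valid).

T_f ≈ 28.9 °C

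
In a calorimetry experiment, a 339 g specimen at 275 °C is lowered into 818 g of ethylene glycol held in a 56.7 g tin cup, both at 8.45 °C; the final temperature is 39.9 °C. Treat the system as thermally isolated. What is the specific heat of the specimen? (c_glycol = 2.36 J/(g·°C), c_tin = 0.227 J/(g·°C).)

c ≈ 0.767 J/(g·°C)

Heat gained plus heat lost sum to zero:
339·c·(39.9 − 275) + 818·2.36·(39.9 − 8.45) + 56.7·0.227·(39.9 − 8.45) = 0
-79699 c = -61118
c = -61118/-79699 ≈ 0.7669 J/(g·°C)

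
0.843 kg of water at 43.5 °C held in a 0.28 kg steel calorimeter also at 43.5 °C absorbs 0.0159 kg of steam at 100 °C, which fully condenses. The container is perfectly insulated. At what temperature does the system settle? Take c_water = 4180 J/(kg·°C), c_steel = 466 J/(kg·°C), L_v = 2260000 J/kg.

Let T be the final temperature. ΣQ_i = 0:
steam→water at 100 °C releases m L_v = 0.0159×2260000 = 35934; condensed water 100 °C→T: 66.46(T − 100); water warms: 0.843×4180×(T − 43.5) = 3523.7(T − 43.5); steel cup: 0.28×466×(T − 43.5) = 130.48(T − 43.5)
3720.7 T = 35934 + 6646.2 + 158959 = 201539
T ≈ 54.17 °C — below 100 °C, confirming all the steam condensed.

T_f ≈ 54.2 °C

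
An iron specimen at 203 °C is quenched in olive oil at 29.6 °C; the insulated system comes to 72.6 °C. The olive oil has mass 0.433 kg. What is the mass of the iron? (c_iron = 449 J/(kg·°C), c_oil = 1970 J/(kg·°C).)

m ≈ 0.626 kg

Energy conservation, ΣQ = 0:
m×449×(72.6 − 203) + 0.433×1970×(72.6 − 29.6) = 0
-58550 m = -36679
m = -36679/-58550 ≈ 0.6265 kg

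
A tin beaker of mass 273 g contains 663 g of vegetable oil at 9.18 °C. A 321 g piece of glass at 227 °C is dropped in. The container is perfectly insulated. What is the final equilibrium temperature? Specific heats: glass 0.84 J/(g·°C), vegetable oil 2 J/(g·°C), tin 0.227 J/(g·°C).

T_f ≈ 44.6 °C

Conservation of energy gives ΣQ = 0:
321·0.84·(T − 227) + 663·2·(T − 9.18) + 273·0.227·(T − 9.18) = 0
269.64(T − 227) + 1326(T − 9.18) + 61.97(T − 9.18) = 0
(269.64 + 1326 + 61.97) T = 269.64·227 + 1326·9.18 + 61.97·9.18
T = 73950/1657.6 ≈ 44.61 °C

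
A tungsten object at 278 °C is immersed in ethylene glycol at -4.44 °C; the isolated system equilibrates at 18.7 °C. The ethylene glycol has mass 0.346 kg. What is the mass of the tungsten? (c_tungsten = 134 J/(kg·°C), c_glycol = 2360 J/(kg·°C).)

m ≈ 0.544 kg

Heat gained plus heat lost sum to zero:
m·134·(18.7 − 278) + 0.346·2360·(18.7 − (-4.44)) = 0
-34746 m = -18895
m = -18895/-34746 ≈ 0.5438 kg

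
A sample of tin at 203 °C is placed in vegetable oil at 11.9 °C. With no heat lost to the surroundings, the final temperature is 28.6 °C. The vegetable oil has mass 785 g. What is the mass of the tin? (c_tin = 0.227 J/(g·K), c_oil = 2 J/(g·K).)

m ≈ 662 g

Energy conservation, ΣQ = 0:
m·0.227·(28.6 − 203) + 785·2·(28.6 − 11.9) = 0
-39.59 m = -26219
m = -26219/-39.59 ≈ 662.3 g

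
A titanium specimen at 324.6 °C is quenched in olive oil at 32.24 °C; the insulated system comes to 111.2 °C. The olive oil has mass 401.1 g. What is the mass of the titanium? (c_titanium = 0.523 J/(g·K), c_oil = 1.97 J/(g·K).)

m ≈ 559 g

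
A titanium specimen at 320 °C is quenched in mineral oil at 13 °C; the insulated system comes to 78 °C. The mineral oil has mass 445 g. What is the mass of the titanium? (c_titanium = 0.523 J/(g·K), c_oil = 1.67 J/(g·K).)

Let T be the final temperature. ΣQ_i = 0:
m×0.523×(78 − 320) + 445×1.67×(78 − 13) = 0
-126.57 m = -48305
m = -48305/-126.57 ≈ 381.7 g

m ≈ 382 g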